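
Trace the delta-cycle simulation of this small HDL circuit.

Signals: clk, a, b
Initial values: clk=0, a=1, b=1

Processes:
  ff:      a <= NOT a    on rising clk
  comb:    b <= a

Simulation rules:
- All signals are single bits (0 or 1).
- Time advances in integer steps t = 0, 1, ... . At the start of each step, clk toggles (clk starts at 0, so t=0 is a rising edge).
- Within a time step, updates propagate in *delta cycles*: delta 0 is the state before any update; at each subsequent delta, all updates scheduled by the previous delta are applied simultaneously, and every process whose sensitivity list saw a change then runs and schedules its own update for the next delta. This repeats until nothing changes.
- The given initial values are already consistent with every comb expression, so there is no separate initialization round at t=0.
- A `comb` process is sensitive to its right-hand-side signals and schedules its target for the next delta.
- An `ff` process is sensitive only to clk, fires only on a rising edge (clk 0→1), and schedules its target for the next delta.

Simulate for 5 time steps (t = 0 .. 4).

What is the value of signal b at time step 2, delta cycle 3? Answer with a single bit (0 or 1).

1

[bits: a,b,clk]
t=0: Δ0=110 Δ1=111 Δ2=011 Δ3=001 | 3Δ
t=1: Δ0=001 Δ1=000 | 1Δ
t=2: Δ0=000 Δ1=001 Δ2=101 Δ3=111 | 3Δ
t=3: Δ0=111 Δ1=110 | 1Δ
t=4: Δ0=110 Δ1=111 Δ2=011 Δ3=001 | 3Δ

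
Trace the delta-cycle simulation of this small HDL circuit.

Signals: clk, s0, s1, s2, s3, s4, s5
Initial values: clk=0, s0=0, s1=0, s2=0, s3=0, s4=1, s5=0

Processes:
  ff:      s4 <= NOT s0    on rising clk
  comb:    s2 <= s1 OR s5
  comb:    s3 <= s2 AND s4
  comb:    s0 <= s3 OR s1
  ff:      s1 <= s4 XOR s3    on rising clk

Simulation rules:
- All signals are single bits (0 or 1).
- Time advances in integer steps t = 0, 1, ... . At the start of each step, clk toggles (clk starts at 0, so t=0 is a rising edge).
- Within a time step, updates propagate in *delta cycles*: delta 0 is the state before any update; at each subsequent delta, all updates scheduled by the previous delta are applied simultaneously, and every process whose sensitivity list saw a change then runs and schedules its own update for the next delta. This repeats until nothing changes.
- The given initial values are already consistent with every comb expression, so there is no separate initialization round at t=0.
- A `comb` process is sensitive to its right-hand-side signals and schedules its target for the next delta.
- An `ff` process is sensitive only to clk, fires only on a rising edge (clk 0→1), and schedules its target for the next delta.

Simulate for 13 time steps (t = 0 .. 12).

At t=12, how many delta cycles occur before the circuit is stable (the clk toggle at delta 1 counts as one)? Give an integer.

4

[bits: s0,s1,s4,s5,clk,s3,s2]
t=0: Δ0=0010000 Δ1=0010100 Δ2=0110100 Δ3=1110101 Δ4=1110111 | 4Δ
t=1: Δ0=1110111 Δ1=1110011 | 1Δ
t=2: Δ0=1110011 Δ1=1110111 Δ2=1000111 Δ3=1000100 Δ4=0000100 | 4Δ
t=3: Δ0=0000100 Δ1=0000000 | 1Δ
t=4: Δ0=0000000 Δ1=0000100 Δ2=0010100 | 2Δ
t=5: Δ0=0010100 Δ1=0010000 | 1Δ
t=6: Δ0=0010000 Δ1=0010100 Δ2=0110100 Δ3=1110101 Δ4=1110111 | 4Δ
t=7: Δ0=1110111 Δ1=1110011 | 1Δ
t=8: Δ0=1110011 Δ1=1110111 Δ2=1000111 Δ3=1000100 Δ4=0000100 | 4Δ
t=9: Δ0=0000100 Δ1=0000000 | 1Δ
t=10: Δ0=0000000 Δ1=0000100 Δ2=0010100 | 2Δ
t=11: Δ0=0010100 Δ1=0010000 | 1Δ
t=12: Δ0=0010000 Δ1=0010100 Δ2=0110100 Δ3=1110101 Δ4=1110111 | 4Δ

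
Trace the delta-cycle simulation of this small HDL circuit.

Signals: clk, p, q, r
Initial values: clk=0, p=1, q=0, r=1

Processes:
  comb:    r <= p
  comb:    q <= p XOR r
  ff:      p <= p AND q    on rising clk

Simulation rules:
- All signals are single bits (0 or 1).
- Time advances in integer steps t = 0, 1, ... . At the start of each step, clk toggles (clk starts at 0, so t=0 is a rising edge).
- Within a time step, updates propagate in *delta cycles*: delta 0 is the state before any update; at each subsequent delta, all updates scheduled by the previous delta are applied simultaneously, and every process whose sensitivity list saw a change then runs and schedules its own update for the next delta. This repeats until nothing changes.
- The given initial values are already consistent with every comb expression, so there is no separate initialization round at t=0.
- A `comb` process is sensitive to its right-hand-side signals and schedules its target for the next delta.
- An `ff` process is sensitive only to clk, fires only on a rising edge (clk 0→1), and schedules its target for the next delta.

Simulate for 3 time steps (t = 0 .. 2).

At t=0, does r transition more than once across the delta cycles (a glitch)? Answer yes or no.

no

t=0 Δ0: p=1 q=0 r=1 clk=0
  Δ1: clk:0→1
  Δ2: p:1→0
  Δ3: q:0→1, r:1→0
  Δ4: q:1→0
  (4Δ to stable)
t=1 Δ0: p=0 q=0 r=0 clk=1
  Δ1: clk:1→0
  (1Δ to stable)
t=2 Δ0: p=0 q=0 r=0 clk=0
  Δ1: clk:0→1
  (1Δ to stable)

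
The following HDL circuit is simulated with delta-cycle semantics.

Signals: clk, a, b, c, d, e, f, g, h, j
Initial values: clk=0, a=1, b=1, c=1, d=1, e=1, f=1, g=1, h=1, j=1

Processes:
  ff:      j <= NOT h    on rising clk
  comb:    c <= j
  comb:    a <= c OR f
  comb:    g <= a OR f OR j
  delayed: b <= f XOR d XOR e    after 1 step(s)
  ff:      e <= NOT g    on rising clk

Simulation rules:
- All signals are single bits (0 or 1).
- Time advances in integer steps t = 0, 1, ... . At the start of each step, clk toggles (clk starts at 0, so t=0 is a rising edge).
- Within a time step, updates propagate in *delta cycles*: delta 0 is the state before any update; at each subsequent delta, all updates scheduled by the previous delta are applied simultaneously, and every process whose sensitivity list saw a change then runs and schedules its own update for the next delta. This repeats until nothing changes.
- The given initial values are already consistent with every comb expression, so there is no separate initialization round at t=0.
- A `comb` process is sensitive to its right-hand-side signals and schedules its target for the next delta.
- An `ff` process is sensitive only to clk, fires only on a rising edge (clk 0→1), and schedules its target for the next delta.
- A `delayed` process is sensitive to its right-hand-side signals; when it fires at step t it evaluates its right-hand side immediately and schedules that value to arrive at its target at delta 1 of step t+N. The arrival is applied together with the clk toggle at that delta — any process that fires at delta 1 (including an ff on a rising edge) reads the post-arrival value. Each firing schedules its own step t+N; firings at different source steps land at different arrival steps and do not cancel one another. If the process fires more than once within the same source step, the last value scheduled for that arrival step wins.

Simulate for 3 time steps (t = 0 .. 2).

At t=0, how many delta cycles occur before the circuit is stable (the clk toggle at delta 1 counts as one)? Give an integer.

[bits: g,f,j,h,e,c,b,d,clk,a]
t=0: Δ0=1111111101 Δ1=1111111111 Δ2=1101011111 Δ3=1101001111 | 3Δ
t=1: Δ0=1101001111 Δ1=1101000101 | 1Δ
t=2: Δ0=1101000101 Δ1=1101000111 | 1Δ

3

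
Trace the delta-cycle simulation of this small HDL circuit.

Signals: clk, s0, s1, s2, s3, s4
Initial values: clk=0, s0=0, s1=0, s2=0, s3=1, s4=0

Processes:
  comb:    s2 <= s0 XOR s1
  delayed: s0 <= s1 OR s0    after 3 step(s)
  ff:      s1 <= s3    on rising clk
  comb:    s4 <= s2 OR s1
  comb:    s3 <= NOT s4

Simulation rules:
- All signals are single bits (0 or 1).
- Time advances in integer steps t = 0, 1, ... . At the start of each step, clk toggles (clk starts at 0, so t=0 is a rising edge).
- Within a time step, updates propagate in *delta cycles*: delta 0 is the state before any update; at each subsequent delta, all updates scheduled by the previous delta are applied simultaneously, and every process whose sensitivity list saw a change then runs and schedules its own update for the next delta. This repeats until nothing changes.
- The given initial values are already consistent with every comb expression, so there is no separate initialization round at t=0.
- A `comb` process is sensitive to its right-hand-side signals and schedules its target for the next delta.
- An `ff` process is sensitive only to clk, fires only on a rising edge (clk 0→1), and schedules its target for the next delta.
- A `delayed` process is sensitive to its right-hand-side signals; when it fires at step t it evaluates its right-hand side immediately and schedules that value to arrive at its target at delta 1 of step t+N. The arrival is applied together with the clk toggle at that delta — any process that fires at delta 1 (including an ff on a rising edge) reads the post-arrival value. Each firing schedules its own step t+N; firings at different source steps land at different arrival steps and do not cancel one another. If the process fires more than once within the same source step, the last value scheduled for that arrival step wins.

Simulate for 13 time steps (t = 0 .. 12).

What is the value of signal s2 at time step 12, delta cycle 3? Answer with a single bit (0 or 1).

t0.Δ0 s3=1 s1=0 clk=0 s0=0 s2=0 s4=0
t0.Δ1 s3=1 s1=0 clk=1 s0=0 s2=0 s4=0
t0.Δ2 s3=1 s1=1 clk=1 s0=0 s2=0 s4=0
t0.Δ3 s3=1 s1=1 clk=1 s0=0 s2=1 s4=1
t0.Δ4 s3=0 s1=1 clk=1 s0=0 s2=1 s4=1
t1.Δ0 s3=0 s1=1 clk=1 s0=0 s2=1 s4=1
t1.Δ1 s3=0 s1=1 clk=0 s0=0 s2=1 s4=1
t2.Δ0 s3=0 s1=1 clk=0 s0=0 s2=1 s4=1
t2.Δ1 s3=0 s1=1 clk=1 s0=0 s2=1 s4=1
t2.Δ2 s3=0 s1=0 clk=1 s0=0 s2=1 s4=1
t2.Δ3 s3=0 s1=0 clk=1 s0=0 s2=0 s4=1
t2.Δ4 s3=0 s1=0 clk=1 s0=0 s2=0 s4=0
t2.Δ5 s3=1 s1=0 clk=1 s0=0 s2=0 s4=0
t3.Δ0 s3=1 s1=0 clk=1 s0=0 s2=0 s4=0
t3.Δ1 s3=1 s1=0 clk=0 s0=1 s2=0 s4=0
t3.Δ2 s3=1 s1=0 clk=0 s0=1 s2=1 s4=0
t3.Δ3 s3=1 s1=0 clk=0 s0=1 s2=1 s4=1
t3.Δ4 s3=0 s1=0 clk=0 s0=1 s2=1 s4=1
t4.Δ0 s3=0 s1=0 clk=0 s0=1 s2=1 s4=1
t4.Δ1 s3=0 s1=0 clk=1 s0=1 s2=1 s4=1
t5.Δ0 s3=0 s1=0 clk=1 s0=1 s2=1 s4=1
t5.Δ1 s3=0 s1=0 clk=0 s0=0 s2=1 s4=1
t5.Δ2 s3=0 s1=0 clk=0 s0=0 s2=0 s4=1
t5.Δ3 s3=0 s1=0 clk=0 s0=0 s2=0 s4=0
t5.Δ4 s3=1 s1=0 clk=0 s0=0 s2=0 s4=0
t6.Δ0 s3=1 s1=0 clk=0 s0=0 s2=0 s4=0
t6.Δ1 s3=1 s1=0 clk=1 s0=1 s2=0 s4=0
t6.Δ2 s3=1 s1=1 clk=1 s0=1 s2=1 s4=0
t6.Δ3 s3=1 s1=1 clk=1 s0=1 s2=0 s4=1
t6.Δ4 s3=0 s1=1 clk=1 s0=1 s2=0 s4=1
t7.Δ0 s3=0 s1=1 clk=1 s0=1 s2=0 s4=1
t7.Δ1 s3=0 s1=1 clk=0 s0=1 s2=0 s4=1
t8.Δ0 s3=0 s1=1 clk=0 s0=1 s2=0 s4=1
t8.Δ1 s3=0 s1=1 clk=1 s0=0 s2=0 s4=1
t8.Δ2 s3=0 s1=0 clk=1 s0=0 s2=1 s4=1
t8.Δ3 s3=0 s1=0 clk=1 s0=0 s2=0 s4=1
t8.Δ4 s3=0 s1=0 clk=1 s0=0 s2=0 s4=0
t8.Δ5 s3=1 s1=0 clk=1 s0=0 s2=0 s4=0
t9.Δ0 s3=1 s1=0 clk=1 s0=0 s2=0 s4=0
t9.Δ1 s3=1 s1=0 clk=0 s0=1 s2=0 s4=0
t9.Δ2 s3=1 s1=0 clk=0 s0=1 s2=1 s4=0
t9.Δ3 s3=1 s1=0 clk=0 s0=1 s2=1 s4=1
t9.Δ4 s3=0 s1=0 clk=0 s0=1 s2=1 s4=1
t10.Δ0 s3=0 s1=0 clk=0 s0=1 s2=1 s4=1
t10.Δ1 s3=0 s1=0 clk=1 s0=1 s2=1 s4=1
t11.Δ0 s3=0 s1=0 clk=1 s0=1 s2=1 s4=1
t11.Δ1 s3=0 s1=0 clk=0 s0=0 s2=1 s4=1
t11.Δ2 s3=0 s1=0 clk=0 s0=0 s2=0 s4=1
t11.Δ3 s3=0 s1=0 clk=0 s0=0 s2=0 s4=0
t11.Δ4 s3=1 s1=0 clk=0 s0=0 s2=0 s4=0
t12.Δ0 s3=1 s1=0 clk=0 s0=0 s2=0 s4=0
t12.Δ1 s3=1 s1=0 clk=1 s0=1 s2=0 s4=0
t12.Δ2 s3=1 s1=1 clk=1 s0=1 s2=1 s4=0
t12.Δ3 s3=1 s1=1 clk=1 s0=1 s2=0 s4=1
t12.Δ4 s3=0 s1=1 clk=1 s0=1 s2=0 s4=1

0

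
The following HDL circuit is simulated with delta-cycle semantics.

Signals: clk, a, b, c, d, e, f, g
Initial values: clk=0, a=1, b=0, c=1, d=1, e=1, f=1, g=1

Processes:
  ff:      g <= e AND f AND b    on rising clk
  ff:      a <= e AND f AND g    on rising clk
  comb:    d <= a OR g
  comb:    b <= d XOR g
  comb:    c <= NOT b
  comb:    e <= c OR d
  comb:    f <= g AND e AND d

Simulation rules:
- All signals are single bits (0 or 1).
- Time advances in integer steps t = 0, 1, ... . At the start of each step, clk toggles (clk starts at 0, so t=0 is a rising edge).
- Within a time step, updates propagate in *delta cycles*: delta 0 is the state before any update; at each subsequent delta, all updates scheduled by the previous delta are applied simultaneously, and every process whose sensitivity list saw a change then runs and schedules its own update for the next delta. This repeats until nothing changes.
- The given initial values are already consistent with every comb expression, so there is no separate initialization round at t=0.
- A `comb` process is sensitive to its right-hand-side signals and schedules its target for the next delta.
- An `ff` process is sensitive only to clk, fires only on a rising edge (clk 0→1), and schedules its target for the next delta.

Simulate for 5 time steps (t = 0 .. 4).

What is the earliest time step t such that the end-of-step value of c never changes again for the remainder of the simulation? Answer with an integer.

2

[bits: b,clk,a,f,e,g,d,c]
t=0: Δ0=00111111 Δ1=01111111 Δ2=01111011 Δ3=11101011 Δ4=11101010 | 4Δ
t=1: Δ0=11101010 Δ1=10101010 | 1Δ
t=2: Δ0=10101010 Δ1=11101010 Δ2=11001010 Δ3=11001000 Δ4=01000000 Δ5=01000001 Δ6=01001001 | 6Δ
t=3: Δ0=01001001 Δ1=00001001 | 1Δ
t=4: Δ0=00001001 Δ1=01001001 | 1Δ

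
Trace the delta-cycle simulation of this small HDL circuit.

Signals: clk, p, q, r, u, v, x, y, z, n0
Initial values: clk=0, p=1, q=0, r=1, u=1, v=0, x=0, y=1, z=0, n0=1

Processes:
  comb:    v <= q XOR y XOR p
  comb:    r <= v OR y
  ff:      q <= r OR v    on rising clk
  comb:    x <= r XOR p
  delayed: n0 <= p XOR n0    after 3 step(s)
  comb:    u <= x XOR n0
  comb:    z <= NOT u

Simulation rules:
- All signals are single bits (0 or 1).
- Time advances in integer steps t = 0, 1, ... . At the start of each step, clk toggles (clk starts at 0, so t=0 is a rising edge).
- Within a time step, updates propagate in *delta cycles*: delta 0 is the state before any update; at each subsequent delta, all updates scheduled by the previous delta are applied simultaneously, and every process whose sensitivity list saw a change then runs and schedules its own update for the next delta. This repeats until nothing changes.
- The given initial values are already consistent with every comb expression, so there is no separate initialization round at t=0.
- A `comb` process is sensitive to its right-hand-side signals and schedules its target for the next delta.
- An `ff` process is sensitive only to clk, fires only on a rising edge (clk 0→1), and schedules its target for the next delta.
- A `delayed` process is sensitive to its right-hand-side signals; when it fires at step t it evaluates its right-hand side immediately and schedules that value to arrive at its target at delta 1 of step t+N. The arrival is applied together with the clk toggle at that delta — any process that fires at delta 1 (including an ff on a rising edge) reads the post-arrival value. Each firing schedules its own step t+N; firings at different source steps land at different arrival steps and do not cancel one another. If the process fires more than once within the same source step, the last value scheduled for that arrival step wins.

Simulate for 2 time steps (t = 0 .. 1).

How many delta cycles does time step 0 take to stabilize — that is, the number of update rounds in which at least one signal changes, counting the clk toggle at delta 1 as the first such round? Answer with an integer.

3

[bits: v,n0,q,clk,r,y,p,x,z,u]
t=0: Δ0=0100111001 Δ1=0101111001 Δ2=0111111001 Δ3=1111111001 | 3Δ
t=1: Δ0=1111111001 Δ1=1110111001 | 1Δ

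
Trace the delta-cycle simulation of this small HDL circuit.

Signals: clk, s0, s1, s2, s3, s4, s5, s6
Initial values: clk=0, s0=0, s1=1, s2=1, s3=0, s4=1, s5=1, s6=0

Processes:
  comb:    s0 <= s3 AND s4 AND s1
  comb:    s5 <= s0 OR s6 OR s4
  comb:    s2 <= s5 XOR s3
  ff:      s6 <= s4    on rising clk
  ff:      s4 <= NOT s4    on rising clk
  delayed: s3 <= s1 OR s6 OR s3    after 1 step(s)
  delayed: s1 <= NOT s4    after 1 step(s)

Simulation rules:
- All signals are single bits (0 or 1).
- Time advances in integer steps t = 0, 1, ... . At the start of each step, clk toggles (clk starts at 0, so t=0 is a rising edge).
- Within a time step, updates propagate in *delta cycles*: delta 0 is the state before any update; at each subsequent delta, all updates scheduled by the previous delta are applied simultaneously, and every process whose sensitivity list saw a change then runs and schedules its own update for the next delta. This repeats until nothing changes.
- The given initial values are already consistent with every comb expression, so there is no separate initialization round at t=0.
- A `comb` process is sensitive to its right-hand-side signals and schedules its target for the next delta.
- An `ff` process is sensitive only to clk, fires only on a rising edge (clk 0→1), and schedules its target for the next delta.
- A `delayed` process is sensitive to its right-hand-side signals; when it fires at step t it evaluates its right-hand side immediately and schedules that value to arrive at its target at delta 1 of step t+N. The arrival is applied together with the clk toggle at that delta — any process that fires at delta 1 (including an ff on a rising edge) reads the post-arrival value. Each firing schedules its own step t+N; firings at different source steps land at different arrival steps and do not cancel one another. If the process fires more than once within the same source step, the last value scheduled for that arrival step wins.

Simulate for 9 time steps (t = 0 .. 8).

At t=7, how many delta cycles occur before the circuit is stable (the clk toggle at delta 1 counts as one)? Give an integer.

[bits: s3,s4,s6,s2,clk,s1,s5,s0]
t=0: Δ0=01010110 Δ1=01011110 Δ2=00111110 | 2Δ
t=1: Δ0=00111110 Δ1=10110110 Δ2=10100110 | 2Δ
t=2: Δ0=10100110 Δ1=10101110 Δ2=11001110 Δ3=11001111 | 3Δ
t=3: Δ0=11001111 Δ1=11000011 Δ2=11000010 | 2Δ
t=4: Δ0=11000010 Δ1=11001010 Δ2=10101010 | 2Δ
t=5: Δ0=10101010 Δ1=10100110 | 1Δ
t=6: Δ0=10100110 Δ1=10101110 Δ2=11001110 Δ3=11001111 | 3Δ
t=7: Δ0=11001111 Δ1=11000011 Δ2=11000010 | 2Δ
t=8: Δ0=11000010 Δ1=11001010 Δ2=10101010 | 2Δ

2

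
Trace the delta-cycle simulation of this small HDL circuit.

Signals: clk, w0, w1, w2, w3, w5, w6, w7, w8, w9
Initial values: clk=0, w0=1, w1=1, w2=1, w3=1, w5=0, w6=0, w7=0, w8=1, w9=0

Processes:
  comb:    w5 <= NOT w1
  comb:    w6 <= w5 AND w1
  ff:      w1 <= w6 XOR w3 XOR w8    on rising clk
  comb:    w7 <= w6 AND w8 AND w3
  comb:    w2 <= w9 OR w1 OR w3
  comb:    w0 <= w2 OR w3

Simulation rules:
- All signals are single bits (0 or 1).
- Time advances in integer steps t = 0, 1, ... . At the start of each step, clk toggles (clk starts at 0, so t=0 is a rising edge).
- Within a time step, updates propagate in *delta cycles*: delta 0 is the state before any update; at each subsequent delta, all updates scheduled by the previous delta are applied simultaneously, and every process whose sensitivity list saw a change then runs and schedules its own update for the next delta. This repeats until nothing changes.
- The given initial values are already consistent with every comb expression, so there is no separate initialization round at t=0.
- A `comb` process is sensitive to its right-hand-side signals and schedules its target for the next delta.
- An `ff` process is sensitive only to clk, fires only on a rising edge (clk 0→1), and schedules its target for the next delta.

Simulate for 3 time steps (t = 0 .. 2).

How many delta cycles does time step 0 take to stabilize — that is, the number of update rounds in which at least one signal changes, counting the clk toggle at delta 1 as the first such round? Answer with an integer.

t=0 Δ0: w2=1 w6=0 w5=0 w3=1 w1=1 w7=0 w9=0 clk=0 w0=1 w8=1
  Δ1: clk:0→1
  Δ2: w1:1→0
  Δ3: w5:0→1
  (3Δ to stable)
t=1 Δ0: w2=1 w6=0 w5=1 w3=1 w1=0 w7=0 w9=0 clk=1 w0=1 w8=1
  Δ1: clk:1→0
  (1Δ to stable)
t=2 Δ0: w2=1 w6=0 w5=1 w3=1 w1=0 w7=0 w9=0 clk=0 w0=1 w8=1
  Δ1: clk:0→1
  (1Δ to stable)

3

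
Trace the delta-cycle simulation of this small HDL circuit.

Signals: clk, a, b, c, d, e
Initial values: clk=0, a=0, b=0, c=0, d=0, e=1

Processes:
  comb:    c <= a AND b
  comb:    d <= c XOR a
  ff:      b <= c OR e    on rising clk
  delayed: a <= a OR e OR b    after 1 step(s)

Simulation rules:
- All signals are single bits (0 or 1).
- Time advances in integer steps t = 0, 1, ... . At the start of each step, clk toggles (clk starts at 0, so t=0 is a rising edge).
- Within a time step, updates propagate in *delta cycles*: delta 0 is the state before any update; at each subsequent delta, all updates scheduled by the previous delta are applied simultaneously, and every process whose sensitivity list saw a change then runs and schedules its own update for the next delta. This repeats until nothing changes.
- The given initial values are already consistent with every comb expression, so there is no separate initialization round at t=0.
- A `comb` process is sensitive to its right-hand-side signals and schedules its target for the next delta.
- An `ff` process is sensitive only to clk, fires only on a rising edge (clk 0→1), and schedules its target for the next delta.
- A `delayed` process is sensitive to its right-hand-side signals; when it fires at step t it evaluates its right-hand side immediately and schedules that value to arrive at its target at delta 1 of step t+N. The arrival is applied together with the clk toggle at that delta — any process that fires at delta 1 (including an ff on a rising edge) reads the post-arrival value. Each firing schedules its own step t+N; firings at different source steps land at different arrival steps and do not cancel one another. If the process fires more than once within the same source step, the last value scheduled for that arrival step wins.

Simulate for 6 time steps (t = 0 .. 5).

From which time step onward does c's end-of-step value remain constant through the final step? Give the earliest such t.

[bits: a,d,c,b,clk,e]
t=0: Δ0=000001 Δ1=000011 Δ2=000111 | 2Δ
t=1: Δ0=000111 Δ1=100101 Δ2=111101 Δ3=101101 | 3Δ
t=2: Δ0=101101 Δ1=101111 | 1Δ
t=3: Δ0=101111 Δ1=101101 | 1Δ
t=4: Δ0=101101 Δ1=101111 | 1Δ
t=5: Δ0=101111 Δ1=101101 | 1Δ

1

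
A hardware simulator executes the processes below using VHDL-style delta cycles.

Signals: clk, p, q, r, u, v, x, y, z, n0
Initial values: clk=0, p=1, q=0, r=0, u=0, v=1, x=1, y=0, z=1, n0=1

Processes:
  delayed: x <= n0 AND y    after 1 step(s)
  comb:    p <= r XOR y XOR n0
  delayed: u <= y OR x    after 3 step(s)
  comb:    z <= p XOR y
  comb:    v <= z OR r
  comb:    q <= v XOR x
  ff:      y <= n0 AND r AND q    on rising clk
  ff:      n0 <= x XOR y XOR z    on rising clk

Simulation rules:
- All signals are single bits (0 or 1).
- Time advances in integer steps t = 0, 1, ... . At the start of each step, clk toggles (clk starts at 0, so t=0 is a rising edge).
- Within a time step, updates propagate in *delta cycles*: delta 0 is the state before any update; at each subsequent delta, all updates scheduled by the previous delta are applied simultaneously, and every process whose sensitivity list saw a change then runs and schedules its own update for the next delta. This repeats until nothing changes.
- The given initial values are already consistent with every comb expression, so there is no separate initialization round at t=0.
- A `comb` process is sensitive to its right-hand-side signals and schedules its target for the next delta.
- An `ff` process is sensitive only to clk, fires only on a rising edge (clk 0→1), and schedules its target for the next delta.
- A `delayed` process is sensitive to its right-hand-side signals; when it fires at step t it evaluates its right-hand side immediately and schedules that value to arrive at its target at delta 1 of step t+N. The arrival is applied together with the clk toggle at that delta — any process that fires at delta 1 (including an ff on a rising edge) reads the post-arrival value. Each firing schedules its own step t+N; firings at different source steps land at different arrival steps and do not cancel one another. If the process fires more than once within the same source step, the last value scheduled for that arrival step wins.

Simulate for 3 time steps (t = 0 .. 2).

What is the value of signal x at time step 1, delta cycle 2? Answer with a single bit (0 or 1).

0

t=0 Δ0: n0=1 q=0 v=1 clk=0 z=1 p=1 y=0 x=1 r=0 u=0
  Δ1: clk:0→1
  Δ2: n0:1→0
  Δ3: p:1→0
  Δ4: z:1→0
  Δ5: v:1→0
  Δ6: q:0→1
  (6Δ to stable)
t=1 Δ0: n0=0 q=1 v=0 clk=1 z=0 p=0 y=0 x=1 r=0 u=0
  Δ1: clk:1→0, x:1→0
  Δ2: q:1→0
  (2Δ to stable)
t=2 Δ0: n0=0 q=0 v=0 clk=0 z=0 p=0 y=0 x=0 r=0 u=0
  Δ1: clk:0→1
  (1Δ to stable)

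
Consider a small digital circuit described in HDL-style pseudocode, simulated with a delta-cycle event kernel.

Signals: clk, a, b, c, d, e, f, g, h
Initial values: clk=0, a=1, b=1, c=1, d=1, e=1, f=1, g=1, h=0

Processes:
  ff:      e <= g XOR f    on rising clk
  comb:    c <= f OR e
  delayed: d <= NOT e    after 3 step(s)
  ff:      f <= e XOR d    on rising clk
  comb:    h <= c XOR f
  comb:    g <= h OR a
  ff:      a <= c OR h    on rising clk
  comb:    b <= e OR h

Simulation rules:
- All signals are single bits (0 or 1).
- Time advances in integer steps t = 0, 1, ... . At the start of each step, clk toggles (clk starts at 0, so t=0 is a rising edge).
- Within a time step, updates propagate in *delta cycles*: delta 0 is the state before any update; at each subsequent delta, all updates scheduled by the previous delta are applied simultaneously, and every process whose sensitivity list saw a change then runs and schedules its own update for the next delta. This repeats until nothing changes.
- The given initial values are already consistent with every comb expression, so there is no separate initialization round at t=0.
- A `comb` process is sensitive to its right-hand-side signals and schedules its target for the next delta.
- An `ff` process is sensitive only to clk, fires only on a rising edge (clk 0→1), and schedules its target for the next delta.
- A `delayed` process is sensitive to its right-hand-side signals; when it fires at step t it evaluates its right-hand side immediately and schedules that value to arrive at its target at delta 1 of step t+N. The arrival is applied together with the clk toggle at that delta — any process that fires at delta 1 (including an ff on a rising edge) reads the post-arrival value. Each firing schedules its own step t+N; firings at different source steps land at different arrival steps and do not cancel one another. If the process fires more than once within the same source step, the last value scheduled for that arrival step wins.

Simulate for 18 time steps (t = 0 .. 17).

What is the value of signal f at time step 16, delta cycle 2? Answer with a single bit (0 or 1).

t0.Δ0 c=1 d=1 f=1 g=1 a=1 h=0 e=1 b=1 clk=0
t0.Δ1 c=1 d=1 f=1 g=1 a=1 h=0 e=1 b=1 clk=1
t0.Δ2 c=1 d=1 f=0 g=1 a=1 h=0 e=0 b=1 clk=1
t0.Δ3 c=0 d=1 f=0 g=1 a=1 h=1 e=0 b=0 clk=1
t0.Δ4 c=0 d=1 f=0 g=1 a=1 h=0 e=0 b=1 clk=1
t0.Δ5 c=0 d=1 f=0 g=1 a=1 h=0 e=0 b=0 clk=1
t1.Δ0 c=0 d=1 f=0 g=1 a=1 h=0 e=0 b=0 clk=1
t1.Δ1 c=0 d=1 f=0 g=1 a=1 h=0 e=0 b=0 clk=0
t2.Δ0 c=0 d=1 f=0 g=1 a=1 h=0 e=0 b=0 clk=0
t2.Δ1 c=0 d=1 f=0 g=1 a=1 h=0 e=0 b=0 clk=1
t2.Δ2 c=0 d=1 f=1 g=1 a=0 h=0 e=1 b=0 clk=1
t2.Δ3 c=1 d=1 f=1 g=0 a=0 h=1 e=1 b=1 clk=1
t2.Δ4 c=1 d=1 f=1 g=1 a=0 h=0 e=1 b=1 clk=1
t2.Δ5 c=1 d=1 f=1 g=0 a=0 h=0 e=1 b=1 clk=1
t3.Δ0 c=1 d=1 f=1 g=0 a=0 h=0 e=1 b=1 clk=1
t3.Δ1 c=1 d=1 f=1 g=0 a=0 h=0 e=1 b=1 clk=0
t4.Δ0 c=1 d=1 f=1 g=0 a=0 h=0 e=1 b=1 clk=0
t4.Δ1 c=1 d=1 f=1 g=0 a=0 h=0 e=1 b=1 clk=1
t4.Δ2 c=1 d=1 f=0 g=0 a=1 h=0 e=1 b=1 clk=1
t4.Δ3 c=1 d=1 f=0 g=1 a=1 h=1 e=1 b=1 clk=1
t5.Δ0 c=1 d=1 f=0 g=1 a=1 h=1 e=1 b=1 clk=1
t5.Δ1 c=1 d=0 f=0 g=1 a=1 h=1 e=1 b=1 clk=0
t6.Δ0 c=1 d=0 f=0 g=1 a=1 h=1 e=1 b=1 clk=0
t6.Δ1 c=1 d=0 f=0 g=1 a=1 h=1 e=1 b=1 clk=1
t6.Δ2 c=1 d=0 f=1 g=1 a=1 h=1 e=1 b=1 clk=1
t6.Δ3 c=1 d=0 f=1 g=1 a=1 h=0 e=1 b=1 clk=1
t7.Δ0 c=1 d=0 f=1 g=1 a=1 h=0 e=1 b=1 clk=1
t7.Δ1 c=1 d=0 f=1 g=1 a=1 h=0 e=1 b=1 clk=0
t8.Δ0 c=1 d=0 f=1 g=1 a=1 h=0 e=1 b=1 clk=0
t8.Δ1 c=1 d=0 f=1 g=1 a=1 h=0 e=1 b=1 clk=1
t8.Δ2 c=1 d=0 f=1 g=1 a=1 h=0 e=0 b=1 clk=1
t8.Δ3 c=1 d=0 f=1 g=1 a=1 h=0 e=0 b=0 clk=1
t9.Δ0 c=1 d=0 f=1 g=1 a=1 h=0 e=0 b=0 clk=1
t9.Δ1 c=1 d=0 f=1 g=1 a=1 h=0 e=0 b=0 clk=0
t10.Δ0 c=1 d=0 f=1 g=1 a=1 h=0 e=0 b=0 clk=0
t10.Δ1 c=1 d=0 f=1 g=1 a=1 h=0 e=0 b=0 clk=1
t10.Δ2 c=1 d=0 f=0 g=1 a=1 h=0 e=0 b=0 clk=1
t10.Δ3 c=0 d=0 f=0 g=1 a=1 h=1 e=0 b=0 clk=1
t10.Δ4 c=0 d=0 f=0 g=1 a=1 h=0 e=0 b=1 clk=1
t10.Δ5 c=0 d=0 f=0 g=1 a=1 h=0 e=0 b=0 clk=1
t11.Δ0 c=0 d=0 f=0 g=1 a=1 h=0 e=0 b=0 clk=1
t11.Δ1 c=0 d=1 f=0 g=1 a=1 h=0 e=0 b=0 clk=0
t12.Δ0 c=0 d=1 f=0 g=1 a=1 h=0 e=0 b=0 clk=0
t12.Δ1 c=0 d=1 f=0 g=1 a=1 h=0 e=0 b=0 clk=1
t12.Δ2 c=0 d=1 f=1 g=1 a=0 h=0 e=1 b=0 clk=1
t12.Δ3 c=1 d=1 f=1 g=0 a=0 h=1 e=1 b=1 clk=1
t12.Δ4 c=1 d=1 f=1 g=1 a=0 h=0 e=1 b=1 clk=1
t12.Δ5 c=1 d=1 f=1 g=0 a=0 h=0 e=1 b=1 clk=1
t13.Δ0 c=1 d=1 f=1 g=0 a=0 h=0 e=1 b=1 clk=1
t13.Δ1 c=1 d=1 f=1 g=0 a=0 h=0 e=1 b=1 clk=0
t14.Δ0 c=1 d=1 f=1 g=0 a=0 h=0 e=1 b=1 clk=0
t14.Δ1 c=1 d=1 f=1 g=0 a=0 h=0 e=1 b=1 clk=1
t14.Δ2 c=1 d=1 f=0 g=0 a=1 h=0 e=1 b=1 clk=1
t14.Δ3 c=1 d=1 f=0 g=1 a=1 h=1 e=1 b=1 clk=1
t15.Δ0 c=1 d=1 f=0 g=1 a=1 h=1 e=1 b=1 clk=1
t15.Δ1 c=1 d=0 f=0 g=1 a=1 h=1 e=1 b=1 clk=0
t16.Δ0 c=1 d=0 f=0 g=1 a=1 h=1 e=1 b=1 clk=0
t16.Δ1 c=1 d=0 f=0 g=1 a=1 h=1 e=1 b=1 clk=1
t16.Δ2 c=1 d=0 f=1 g=1 a=1 h=1 e=1 b=1 clk=1
t16.Δ3 c=1 d=0 f=1 g=1 a=1 h=0 e=1 b=1 clk=1
t17.Δ0 c=1 d=0 f=1 g=1 a=1 h=0 e=1 b=1 clk=1
t17.Δ1 c=1 d=0 f=1 g=1 a=1 h=0 e=1 b=1 clk=0

1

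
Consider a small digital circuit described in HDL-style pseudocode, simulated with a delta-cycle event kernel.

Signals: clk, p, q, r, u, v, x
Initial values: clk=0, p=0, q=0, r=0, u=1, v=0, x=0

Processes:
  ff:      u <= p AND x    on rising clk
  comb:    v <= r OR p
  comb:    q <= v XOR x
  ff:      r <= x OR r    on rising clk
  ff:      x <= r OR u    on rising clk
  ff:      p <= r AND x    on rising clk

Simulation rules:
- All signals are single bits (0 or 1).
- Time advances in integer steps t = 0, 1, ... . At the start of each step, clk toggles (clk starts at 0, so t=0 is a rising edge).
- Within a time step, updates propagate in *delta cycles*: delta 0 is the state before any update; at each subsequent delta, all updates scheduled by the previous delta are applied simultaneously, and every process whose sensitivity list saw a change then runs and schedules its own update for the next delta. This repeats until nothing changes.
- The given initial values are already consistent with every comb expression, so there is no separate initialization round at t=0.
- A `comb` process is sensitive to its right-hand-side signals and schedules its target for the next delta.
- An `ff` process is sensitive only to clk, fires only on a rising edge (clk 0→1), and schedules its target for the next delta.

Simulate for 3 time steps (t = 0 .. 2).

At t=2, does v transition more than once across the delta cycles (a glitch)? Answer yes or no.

no

t0.Δ0 r=0 p=0 x=0 clk=0 v=0 q=0 u=1
t0.Δ1 r=0 p=0 x=0 clk=1 v=0 q=0 u=1
t0.Δ2 r=0 p=0 x=1 clk=1 v=0 q=0 u=0
t0.Δ3 r=0 p=0 x=1 clk=1 v=0 q=1 u=0
t1.Δ0 r=0 p=0 x=1 clk=1 v=0 q=1 u=0
t1.Δ1 r=0 p=0 x=1 clk=0 v=0 q=1 u=0
t2.Δ0 r=0 p=0 x=1 clk=0 v=0 q=1 u=0
t2.Δ1 r=0 p=0 x=1 clk=1 v=0 q=1 u=0
t2.Δ2 r=1 p=0 x=0 clk=1 v=0 q=1 u=0
t2.Δ3 r=1 p=0 x=0 clk=1 v=1 q=0 u=0
t2.Δ4 r=1 p=0 x=0 clk=1 v=1 q=1 u=0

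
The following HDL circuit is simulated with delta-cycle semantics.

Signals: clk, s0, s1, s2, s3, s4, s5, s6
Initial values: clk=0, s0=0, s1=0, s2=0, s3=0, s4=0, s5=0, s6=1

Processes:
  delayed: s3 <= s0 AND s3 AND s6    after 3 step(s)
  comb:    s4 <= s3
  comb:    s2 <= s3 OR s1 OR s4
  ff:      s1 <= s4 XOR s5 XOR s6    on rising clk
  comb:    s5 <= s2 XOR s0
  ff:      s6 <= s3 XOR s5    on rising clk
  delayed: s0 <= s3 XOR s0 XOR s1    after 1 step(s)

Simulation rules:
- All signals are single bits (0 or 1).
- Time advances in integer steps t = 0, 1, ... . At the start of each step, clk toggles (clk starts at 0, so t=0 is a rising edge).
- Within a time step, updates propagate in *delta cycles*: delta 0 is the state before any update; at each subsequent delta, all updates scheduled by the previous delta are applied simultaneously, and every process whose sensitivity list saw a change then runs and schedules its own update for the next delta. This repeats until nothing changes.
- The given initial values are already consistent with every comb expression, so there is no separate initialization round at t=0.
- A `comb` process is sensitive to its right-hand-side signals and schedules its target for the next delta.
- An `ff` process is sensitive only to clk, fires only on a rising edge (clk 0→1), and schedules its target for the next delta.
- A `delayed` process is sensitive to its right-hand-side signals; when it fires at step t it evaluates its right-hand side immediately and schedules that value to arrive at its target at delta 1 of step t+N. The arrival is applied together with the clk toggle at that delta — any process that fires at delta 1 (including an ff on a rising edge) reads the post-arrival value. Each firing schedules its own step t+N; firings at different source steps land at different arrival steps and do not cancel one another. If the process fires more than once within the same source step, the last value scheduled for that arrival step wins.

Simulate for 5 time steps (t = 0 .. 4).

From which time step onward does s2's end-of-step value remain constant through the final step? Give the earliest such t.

[bits: s3,s6,s5,clk,s4,s2,s1,s0]
t=0: Δ0=01000000 Δ1=01010000 Δ2=00010010 Δ3=00010110 Δ4=00110110 | 4Δ
t=1: Δ0=00110110 Δ1=00100111 Δ2=00000111 | 2Δ
t=2: Δ0=00000111 Δ1=00010110 Δ2=00110100 Δ3=00110000 Δ4=00010000 | 4Δ
t=3: Δ0=00010000 Δ1=00000000 | 1Δ
t=4: Δ0=00000000 Δ1=00010000 | 1Δ

2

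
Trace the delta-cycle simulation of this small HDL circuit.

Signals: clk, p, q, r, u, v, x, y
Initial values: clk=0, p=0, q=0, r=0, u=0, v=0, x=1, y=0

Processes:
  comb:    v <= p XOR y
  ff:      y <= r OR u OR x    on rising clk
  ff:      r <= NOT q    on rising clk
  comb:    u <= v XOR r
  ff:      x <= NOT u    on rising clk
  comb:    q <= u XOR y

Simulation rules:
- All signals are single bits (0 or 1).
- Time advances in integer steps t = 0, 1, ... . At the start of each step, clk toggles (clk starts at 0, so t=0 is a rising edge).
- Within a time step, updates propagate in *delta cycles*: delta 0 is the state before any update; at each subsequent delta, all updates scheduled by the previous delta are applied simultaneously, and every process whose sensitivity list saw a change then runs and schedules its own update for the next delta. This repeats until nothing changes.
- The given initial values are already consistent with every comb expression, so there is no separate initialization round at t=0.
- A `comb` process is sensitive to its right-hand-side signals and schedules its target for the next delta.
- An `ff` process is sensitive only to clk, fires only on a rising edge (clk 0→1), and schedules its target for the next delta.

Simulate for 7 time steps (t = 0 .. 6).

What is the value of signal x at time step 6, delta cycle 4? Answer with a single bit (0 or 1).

1

[bits: p,q,x,u,r,clk,y,v]
t=0: Δ0=00100000 Δ1=00100100 Δ2=00101110 Δ3=01111111 Δ4=00101111 Δ5=01101111 | 5Δ
t=1: Δ0=01101111 Δ1=01101011 | 1Δ
t=2: Δ0=01101011 Δ1=01101111 Δ2=01100111 Δ3=01110111 Δ4=00110111 | 4Δ
t=3: Δ0=00110111 Δ1=00110011 | 1Δ
t=4: Δ0=00110011 Δ1=00110111 Δ2=00011111 Δ3=00001111 Δ4=01001111 | 4Δ
t=5: Δ0=01001111 Δ1=01001011 | 1Δ
t=6: Δ0=01001011 Δ1=01001111 Δ2=01100111 Δ3=01110111 Δ4=00110111 | 4Δ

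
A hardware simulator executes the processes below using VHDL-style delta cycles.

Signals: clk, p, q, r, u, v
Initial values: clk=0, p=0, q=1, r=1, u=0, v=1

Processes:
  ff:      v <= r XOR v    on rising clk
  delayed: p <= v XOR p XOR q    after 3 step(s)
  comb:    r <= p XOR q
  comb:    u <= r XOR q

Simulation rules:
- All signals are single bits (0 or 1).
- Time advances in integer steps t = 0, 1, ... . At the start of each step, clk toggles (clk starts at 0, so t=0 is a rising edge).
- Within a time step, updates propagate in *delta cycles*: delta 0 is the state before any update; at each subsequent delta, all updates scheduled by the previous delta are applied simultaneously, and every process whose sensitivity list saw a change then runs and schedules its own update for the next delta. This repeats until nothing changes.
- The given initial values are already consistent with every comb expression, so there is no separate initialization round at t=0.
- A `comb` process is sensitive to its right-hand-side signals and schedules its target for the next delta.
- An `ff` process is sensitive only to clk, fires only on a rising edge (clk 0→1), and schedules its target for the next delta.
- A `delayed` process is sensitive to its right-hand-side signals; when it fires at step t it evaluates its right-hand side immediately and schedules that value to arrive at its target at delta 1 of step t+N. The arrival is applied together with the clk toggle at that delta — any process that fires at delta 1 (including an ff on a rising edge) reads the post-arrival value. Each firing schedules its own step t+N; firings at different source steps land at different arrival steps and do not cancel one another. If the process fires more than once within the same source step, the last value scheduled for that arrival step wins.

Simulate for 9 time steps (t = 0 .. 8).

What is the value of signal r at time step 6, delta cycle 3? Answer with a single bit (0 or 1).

0

[bits: v,clk,q,p,u,r]
t=0: Δ0=101001 Δ1=111001 Δ2=011001 | 2Δ
t=1: Δ0=011001 Δ1=001001 | 1Δ
t=2: Δ0=001001 Δ1=011001 Δ2=111001 | 2Δ
t=3: Δ0=111001 Δ1=101101 Δ2=101100 Δ3=101110 | 3Δ
t=4: Δ0=101110 Δ1=111110 | 1Δ
t=5: Δ0=111110 Δ1=101010 Δ2=101011 Δ3=101001 | 3Δ
t=6: Δ0=101001 Δ1=111101 Δ2=011100 Δ3=011110 | 3Δ
t=7: Δ0=011110 Δ1=001110 | 1Δ
t=8: Δ0=001110 Δ1=011010 Δ2=011011 Δ3=011001 | 3Δ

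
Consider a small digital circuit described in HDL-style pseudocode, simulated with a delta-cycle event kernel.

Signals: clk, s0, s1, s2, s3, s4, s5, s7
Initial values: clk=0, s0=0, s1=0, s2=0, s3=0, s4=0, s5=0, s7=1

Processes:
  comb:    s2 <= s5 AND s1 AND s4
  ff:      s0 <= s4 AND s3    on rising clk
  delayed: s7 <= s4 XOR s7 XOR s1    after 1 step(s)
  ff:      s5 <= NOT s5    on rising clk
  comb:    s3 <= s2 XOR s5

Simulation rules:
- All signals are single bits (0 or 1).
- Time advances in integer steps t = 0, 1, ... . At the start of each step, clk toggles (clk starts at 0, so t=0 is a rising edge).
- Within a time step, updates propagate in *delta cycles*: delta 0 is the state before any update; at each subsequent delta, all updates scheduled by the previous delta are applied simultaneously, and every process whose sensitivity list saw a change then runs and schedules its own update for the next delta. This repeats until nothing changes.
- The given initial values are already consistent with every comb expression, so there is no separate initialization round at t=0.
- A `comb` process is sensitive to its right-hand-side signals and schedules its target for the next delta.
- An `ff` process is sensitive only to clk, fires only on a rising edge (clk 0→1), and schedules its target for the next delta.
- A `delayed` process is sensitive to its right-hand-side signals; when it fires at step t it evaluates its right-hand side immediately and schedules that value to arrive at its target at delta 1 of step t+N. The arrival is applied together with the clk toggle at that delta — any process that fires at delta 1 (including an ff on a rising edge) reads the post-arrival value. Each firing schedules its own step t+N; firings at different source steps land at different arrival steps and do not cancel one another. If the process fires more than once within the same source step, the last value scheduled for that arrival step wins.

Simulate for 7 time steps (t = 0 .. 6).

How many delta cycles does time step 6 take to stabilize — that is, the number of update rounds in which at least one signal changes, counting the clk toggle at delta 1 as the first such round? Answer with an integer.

t=0 Δ0: s5=0 s3=0 s2=0 s1=0 clk=0 s7=1 s4=0 s0=0
  Δ1: clk:0→1
  Δ2: s5:0→1
  Δ3: s3:0→1
  (3Δ to stable)
t=1 Δ0: s5=1 s3=1 s2=0 s1=0 clk=1 s7=1 s4=0 s0=0
  Δ1: clk:1→0
  (1Δ to stable)
t=2 Δ0: s5=1 s3=1 s2=0 s1=0 clk=0 s7=1 s4=0 s0=0
  Δ1: clk:0→1
  Δ2: s5:1→0
  Δ3: s3:1→0
  (3Δ to stable)
t=3 Δ0: s5=0 s3=0 s2=0 s1=0 clk=1 s7=1 s4=0 s0=0
  Δ1: clk:1→0
  (1Δ to stable)
t=4 Δ0: s5=0 s3=0 s2=0 s1=0 clk=0 s7=1 s4=0 s0=0
  Δ1: clk:0→1
  Δ2: s5:0→1
  Δ3: s3:0→1
  (3Δ to stable)
t=5 Δ0: s5=1 s3=1 s2=0 s1=0 clk=1 s7=1 s4=0 s0=0
  Δ1: clk:1→0
  (1Δ to stable)
t=6 Δ0: s5=1 s3=1 s2=0 s1=0 clk=0 s7=1 s4=0 s0=0
  Δ1: clk:0→1
  Δ2: s5:1→0
  Δ3: s3:1→0
  (3Δ to stable)

3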